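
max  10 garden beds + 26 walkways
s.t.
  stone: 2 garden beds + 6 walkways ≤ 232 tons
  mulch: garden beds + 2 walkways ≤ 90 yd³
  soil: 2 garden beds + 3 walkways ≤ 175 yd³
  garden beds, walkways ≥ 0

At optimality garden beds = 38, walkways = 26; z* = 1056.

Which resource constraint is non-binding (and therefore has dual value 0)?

soil

stone: 232/232 (binding)
mulch: 90/90 (binding)
soil: 154/175 (slack 21)
By complementary slackness, a constraint with positive slack has shadow price 0 → soil.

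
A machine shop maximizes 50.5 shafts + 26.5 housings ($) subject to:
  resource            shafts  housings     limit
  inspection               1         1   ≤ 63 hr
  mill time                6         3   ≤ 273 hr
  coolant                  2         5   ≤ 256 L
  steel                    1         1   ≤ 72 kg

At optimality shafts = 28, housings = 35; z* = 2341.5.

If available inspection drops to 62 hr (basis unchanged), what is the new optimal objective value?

Binding: inspection and mill time. Non-binding: coolant (25 unused), steel (9 unused).
Slack constraints have shadow price 0 (complementary slackness).
Dual feasibility on the basic columns requires 1·y_inspection + 6·y_mill time = 50.5, 1·y_inspection + 3·y_mill time = 26.5.
→ y_inspection = 2.5 and y_mill time = 8.
Δz = y_inspection·Δb = 2.5 × (-1) = -2.5, so new z* = 2341.5 − 2.5 = 2339.

2339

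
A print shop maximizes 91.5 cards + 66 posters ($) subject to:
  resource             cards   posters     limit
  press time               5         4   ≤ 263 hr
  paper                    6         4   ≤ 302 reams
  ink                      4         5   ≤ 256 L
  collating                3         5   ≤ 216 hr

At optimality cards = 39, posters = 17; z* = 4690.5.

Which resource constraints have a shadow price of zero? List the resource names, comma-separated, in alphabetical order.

collating, ink

press time: 263/263 (binding)
paper: 302/302 (binding)
ink: 241/256 (slack 15)
collating: 202/216 (slack 14)
By complementary slackness, a constraint with positive slack has shadow price 0 → collating, ink.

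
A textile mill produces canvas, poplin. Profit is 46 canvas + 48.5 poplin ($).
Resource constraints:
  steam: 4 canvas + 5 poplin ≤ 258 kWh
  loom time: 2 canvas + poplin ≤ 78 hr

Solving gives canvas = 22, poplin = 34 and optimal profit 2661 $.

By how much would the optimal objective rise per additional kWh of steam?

8.5

At the optimum: steam uses 258 of 258 (binding); loom time uses 78 of 78 (binding).
Dual feasibility on the basic columns requires 4·y_steam + 2·y_loom time = 46, 5·y_steam + 1·y_loom time = 48.5.
→ y_steam = 8.5 and y_loom time = 6.
Shadow price of steam = 8.5.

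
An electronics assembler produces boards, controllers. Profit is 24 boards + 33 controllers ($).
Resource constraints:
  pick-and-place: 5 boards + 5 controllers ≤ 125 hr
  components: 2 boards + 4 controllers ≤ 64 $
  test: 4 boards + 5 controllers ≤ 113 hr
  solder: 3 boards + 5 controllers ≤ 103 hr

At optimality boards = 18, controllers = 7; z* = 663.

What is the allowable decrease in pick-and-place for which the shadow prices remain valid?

Binding constraints: pick-and-place, components. The basis is B = [[5,5],[2,4]] with det 10.
Per unit decrease in pick-and-place, x* moves by d = (-0.4, 0.2).
The basis stays optimal until boards reaches 0; allowable decrease = 45 hr.

45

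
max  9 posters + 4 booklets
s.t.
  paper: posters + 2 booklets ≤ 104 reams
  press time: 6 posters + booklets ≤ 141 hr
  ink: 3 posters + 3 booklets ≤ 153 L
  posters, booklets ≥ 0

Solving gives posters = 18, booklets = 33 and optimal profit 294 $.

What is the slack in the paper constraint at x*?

paper used = 1·18 + 2·33 = 84; slack = 104 − 84 = 20.

20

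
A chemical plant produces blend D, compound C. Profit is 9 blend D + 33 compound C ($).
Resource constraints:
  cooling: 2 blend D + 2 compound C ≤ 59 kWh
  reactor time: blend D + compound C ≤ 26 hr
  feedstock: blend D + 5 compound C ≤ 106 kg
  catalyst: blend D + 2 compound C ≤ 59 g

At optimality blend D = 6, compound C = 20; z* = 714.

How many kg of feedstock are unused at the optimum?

feedstock used = 1·6 + 5·20 = 106; slack = 106 − 106 = 0.

0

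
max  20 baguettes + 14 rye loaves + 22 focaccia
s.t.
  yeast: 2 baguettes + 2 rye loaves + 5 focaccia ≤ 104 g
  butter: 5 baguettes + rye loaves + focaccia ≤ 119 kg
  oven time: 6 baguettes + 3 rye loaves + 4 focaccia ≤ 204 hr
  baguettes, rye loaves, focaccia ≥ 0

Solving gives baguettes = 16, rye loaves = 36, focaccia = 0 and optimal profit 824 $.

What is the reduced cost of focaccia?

Binding: yeast and oven time. Non-binding: butter (3 unused).
Since butter is not tight, its dual is 0.
From A_Bᵀ y = c: 2·y_yeast + 6·y_oven time = 20; 2·y_yeast + 3·y_oven time = 14.
Solving: y_yeast = 4, y_oven time = 2.
Reduced cost of focaccia: c₃ − yᵀa₃ = 22 − (4·5 + 2·4) = 22 − 28 = -6.

-6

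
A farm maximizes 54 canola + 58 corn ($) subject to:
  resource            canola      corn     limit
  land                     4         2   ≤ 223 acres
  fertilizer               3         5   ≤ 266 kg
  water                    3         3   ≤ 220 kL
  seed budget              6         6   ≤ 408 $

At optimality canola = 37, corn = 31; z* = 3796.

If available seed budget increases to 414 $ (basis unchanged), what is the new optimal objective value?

Check each constraint at x*: land 210/223 (slack 13); fertilizer 266/266 (tight); water 204/220 (slack 16); seed budget 408/408 (tight).
By complementary slackness, y = 0 for the non-binding constraints.
Dual feasibility on the basic columns requires 3·y_fertilizer + 6·y_seed budget = 54, 5·y_fertilizer + 6·y_seed budget = 58.
This yields shadow prices y_fertilizer = 2, y_seed budget = 8.
Δz = y_seed budget·Δb = 8 × (6) = 48, so new z* = 3796 + 48 = 3844.

3844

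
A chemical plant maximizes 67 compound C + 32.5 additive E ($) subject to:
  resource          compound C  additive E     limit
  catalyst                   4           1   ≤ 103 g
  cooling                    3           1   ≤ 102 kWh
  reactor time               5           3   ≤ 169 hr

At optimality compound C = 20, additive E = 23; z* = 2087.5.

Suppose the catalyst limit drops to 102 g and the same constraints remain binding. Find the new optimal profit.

2082

At the optimum: catalyst uses 103 of 103 (binding); cooling uses 83 of 102 (slack = 19); reactor time uses 169 of 169 (binding).
By complementary slackness, y = 0 for the non-binding constraint.
The binding rows give the dual system: 4·y_catalyst + 5·y_reactor time = 67 and 1·y_catalyst + 3·y_reactor time = 32.5.
Solving: y_catalyst = 5.5, y_reactor time = 9.
Δz = y_catalyst·Δb = 5.5 × (-1) = -5.5, so new z* = 2087.5 − 5.5 = 2082.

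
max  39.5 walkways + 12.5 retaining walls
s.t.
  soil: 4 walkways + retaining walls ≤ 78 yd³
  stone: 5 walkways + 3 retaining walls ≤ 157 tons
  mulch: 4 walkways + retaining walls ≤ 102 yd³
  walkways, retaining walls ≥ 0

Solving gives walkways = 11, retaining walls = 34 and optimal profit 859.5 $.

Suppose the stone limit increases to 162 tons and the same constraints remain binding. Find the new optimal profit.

Check each constraint at x*: soil 78/78 (tight); stone 157/157 (tight); mulch 78/102 (slack 24).
Since mulch is not tight, its dual is 0.
The binding rows give the dual system: 4·y_soil + 5·y_stone = 39.5 and 1·y_soil + 3·y_stone = 12.5.
This yields shadow prices y_soil = 8, y_stone = 1.5.
Δz = y_stone·Δb = 1.5 × (5) = 7.5, so new z* = 859.5 + 7.5 = 867.

867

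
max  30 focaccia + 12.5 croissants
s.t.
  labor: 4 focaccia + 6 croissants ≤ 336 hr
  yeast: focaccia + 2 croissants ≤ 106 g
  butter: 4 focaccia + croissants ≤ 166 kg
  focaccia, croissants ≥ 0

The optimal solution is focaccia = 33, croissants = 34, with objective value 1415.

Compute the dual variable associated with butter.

Binding: labor and butter. Non-binding: yeast (5 unused).
Since yeast is not tight, its dual is 0.
The binding rows give the dual system: 4·y_labor + 4·y_butter = 30 and 6·y_labor + 1·y_butter = 12.5.
This yields shadow prices y_labor = 1, y_butter = 6.5.
Shadow price of butter = 6.5.

6.5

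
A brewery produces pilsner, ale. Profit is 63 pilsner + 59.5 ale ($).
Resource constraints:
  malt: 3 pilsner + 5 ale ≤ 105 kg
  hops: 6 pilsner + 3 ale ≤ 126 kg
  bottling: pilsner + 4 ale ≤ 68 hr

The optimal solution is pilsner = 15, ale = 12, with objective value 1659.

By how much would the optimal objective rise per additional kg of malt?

8

At the optimum: malt uses 105 of 105 (binding); hops uses 126 of 126 (binding); bottling uses 63 of 68 (slack = 5).
Since bottling is not tight, its dual is 0.
The binding rows give the dual system: 3·y_malt + 6·y_hops = 63 and 5·y_malt + 3·y_hops = 59.5.
→ y_malt = 8 and y_hops = 6.5.
Shadow price of malt = 8.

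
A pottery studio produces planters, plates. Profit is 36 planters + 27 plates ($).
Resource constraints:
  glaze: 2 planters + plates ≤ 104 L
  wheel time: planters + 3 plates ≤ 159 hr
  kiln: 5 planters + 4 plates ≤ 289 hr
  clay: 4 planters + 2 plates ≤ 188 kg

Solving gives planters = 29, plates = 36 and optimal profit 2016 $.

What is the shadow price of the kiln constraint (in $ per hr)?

At the optimum: glaze uses 94 of 104 (slack = 10); wheel time uses 137 of 159 (slack = 22); kiln uses 289 of 289 (binding); clay uses 188 of 188 (binding).
Slack constraints have shadow price 0 (complementary slackness).
From A_Bᵀ y = c: 5·y_kiln + 4·y_clay = 36; 4·y_kiln + 2·y_clay = 27.
Solving: y_kiln = 6, y_clay = 1.5.
Shadow price of kiln = 6.

6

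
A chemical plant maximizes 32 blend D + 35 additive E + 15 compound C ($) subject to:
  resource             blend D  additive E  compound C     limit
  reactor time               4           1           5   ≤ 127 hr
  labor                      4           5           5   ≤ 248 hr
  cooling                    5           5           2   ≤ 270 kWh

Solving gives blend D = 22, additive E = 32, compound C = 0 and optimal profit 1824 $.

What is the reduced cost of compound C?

Check each constraint at x*: reactor time 120/127 (slack 7); labor 248/248 (tight); cooling 270/270 (tight).
By complementary slackness, y = 0 for the non-binding constraint.
Dual feasibility on the basic columns requires 4·y_labor + 5·y_cooling = 32, 5·y_labor + 5·y_cooling = 35.
→ y_labor = 3 and y_cooling = 4.
Reduced cost of compound C: c₃ − yᵀa₃ = 15 − (3·5 + 4·2) = 15 − 23 = -8.

-8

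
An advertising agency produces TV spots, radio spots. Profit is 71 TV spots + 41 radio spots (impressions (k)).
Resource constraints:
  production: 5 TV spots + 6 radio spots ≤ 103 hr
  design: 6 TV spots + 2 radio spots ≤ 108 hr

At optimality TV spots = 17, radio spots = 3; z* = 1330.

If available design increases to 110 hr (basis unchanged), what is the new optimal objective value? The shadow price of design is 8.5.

1347

Δb = 2, so new z* = 1330 + (8.5)·(2) = 1330 + 17 = 1347.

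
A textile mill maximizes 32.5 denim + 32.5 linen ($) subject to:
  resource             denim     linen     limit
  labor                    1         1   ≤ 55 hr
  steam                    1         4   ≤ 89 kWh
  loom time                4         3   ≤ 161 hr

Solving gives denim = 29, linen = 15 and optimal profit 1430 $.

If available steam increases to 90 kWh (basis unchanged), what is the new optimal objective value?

1432.5

Check each constraint at x*: labor 44/55 (slack 11); steam 89/89 (tight); loom time 161/161 (tight).
Slack constraints have shadow price 0 (complementary slackness).
The binding rows give the dual system: 1·y_steam + 4·y_loom time = 32.5 and 4·y_steam + 3·y_loom time = 32.5.
→ y_steam = 2.5 and y_loom time = 7.5.
Δz = y_steam·Δb = 2.5 × (1) = 2.5, so new z* = 1430 + 2.5 = 1432.5.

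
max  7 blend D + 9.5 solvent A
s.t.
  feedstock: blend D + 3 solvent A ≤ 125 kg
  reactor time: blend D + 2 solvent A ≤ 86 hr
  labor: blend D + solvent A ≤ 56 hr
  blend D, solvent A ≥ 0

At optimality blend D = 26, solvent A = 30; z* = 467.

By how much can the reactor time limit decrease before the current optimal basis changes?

30

Binding constraints: reactor time, labor. The basis is B = [[1,2],[1,1]] with det -1.
Per unit decrease in reactor time, x* moves by d = (1, -1).
The basis stays optimal until solvent A reaches 0; allowable decrease = 30 hr.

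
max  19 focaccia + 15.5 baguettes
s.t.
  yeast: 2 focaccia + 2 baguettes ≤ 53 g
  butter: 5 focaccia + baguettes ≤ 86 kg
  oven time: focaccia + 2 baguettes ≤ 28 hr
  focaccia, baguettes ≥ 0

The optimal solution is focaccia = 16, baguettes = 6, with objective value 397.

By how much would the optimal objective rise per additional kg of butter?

Binding: butter and oven time. Non-binding: yeast (9 unused).
Since yeast is not tight, its dual is 0.
Dual feasibility on the basic columns requires 5·y_butter + 1·y_oven time = 19, 1·y_butter + 2·y_oven time = 15.5.
Solving: y_butter = 2.5, y_oven time = 6.5.
Shadow price of butter = 2.5.

2.5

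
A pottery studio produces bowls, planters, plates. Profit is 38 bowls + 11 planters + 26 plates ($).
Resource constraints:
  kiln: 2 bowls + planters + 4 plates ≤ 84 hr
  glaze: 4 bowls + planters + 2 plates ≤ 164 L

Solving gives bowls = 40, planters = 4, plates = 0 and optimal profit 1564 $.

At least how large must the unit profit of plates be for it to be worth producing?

Both kiln and glaze are binding at x*.
From A_Bᵀ y = c: 2·y_kiln + 4·y_glaze = 38; 1·y_kiln + 1·y_glaze = 11.
→ y_kiln = 3 and y_glaze = 8.
plates enters the basis when its profit ≥ yᵀa₃ = 3·4 + 8·2 = 28.

28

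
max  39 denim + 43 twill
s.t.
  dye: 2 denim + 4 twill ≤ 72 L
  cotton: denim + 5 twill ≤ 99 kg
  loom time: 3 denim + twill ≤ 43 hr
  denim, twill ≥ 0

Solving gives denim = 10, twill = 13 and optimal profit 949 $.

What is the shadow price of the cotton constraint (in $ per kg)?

0

Check each constraint at x*: dye 72/72 (tight); cotton 75/99 (slack 24); loom time 43/43 (tight).
Since cotton is not tight, its dual is 0.
Dual feasibility on the basic columns requires 2·y_dye + 3·y_loom time = 39, 4·y_dye + 1·y_loom time = 43.
Solving: y_dye = 9, y_loom time = 7.
Shadow price of cotton = 0.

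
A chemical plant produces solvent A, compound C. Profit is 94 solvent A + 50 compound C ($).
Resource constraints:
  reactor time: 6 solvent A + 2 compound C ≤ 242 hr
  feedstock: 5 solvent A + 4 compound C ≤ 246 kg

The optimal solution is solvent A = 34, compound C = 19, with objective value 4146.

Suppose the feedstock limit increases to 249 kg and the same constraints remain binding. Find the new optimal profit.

Both reactor time and feedstock are binding at x*.
From A_Bᵀ y = c: 6·y_reactor time + 5·y_feedstock = 94; 2·y_reactor time + 4·y_feedstock = 50.
This yields shadow prices y_reactor time = 9, y_feedstock = 8.
Δz = y_feedstock·Δb = 8 × (3) = 24, so new z* = 4146 + 24 = 4170.

4170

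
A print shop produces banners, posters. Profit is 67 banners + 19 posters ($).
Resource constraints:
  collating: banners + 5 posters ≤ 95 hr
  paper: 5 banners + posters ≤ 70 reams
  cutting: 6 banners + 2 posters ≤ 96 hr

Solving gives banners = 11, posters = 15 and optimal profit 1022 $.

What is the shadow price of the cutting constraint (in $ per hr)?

Check each constraint at x*: collating 86/95 (slack 9); paper 70/70 (tight); cutting 96/96 (tight).
Slack constraints have shadow price 0 (complementary slackness).
From A_Bᵀ y = c: 5·y_paper + 6·y_cutting = 67; 1·y_paper + 2·y_cutting = 19.
This yields shadow prices y_paper = 5, y_cutting = 7.
Shadow price of cutting = 7.

7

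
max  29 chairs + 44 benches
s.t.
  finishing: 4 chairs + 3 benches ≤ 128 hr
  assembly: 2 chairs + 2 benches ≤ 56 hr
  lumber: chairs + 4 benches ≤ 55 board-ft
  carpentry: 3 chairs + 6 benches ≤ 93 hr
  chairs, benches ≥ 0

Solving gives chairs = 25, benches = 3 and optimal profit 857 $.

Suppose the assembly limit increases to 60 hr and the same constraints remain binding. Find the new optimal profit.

Binding: assembly and carpentry. Non-binding: finishing (19 unused), lumber (18 unused).
By complementary slackness, y = 0 for the non-binding constraints.
From A_Bᵀ y = c: 2·y_assembly + 3·y_carpentry = 29; 2·y_assembly + 6·y_carpentry = 44.
This yields shadow prices y_assembly = 7, y_carpentry = 5.
Δz = y_assembly·Δb = 7 × (4) = 28, so new z* = 857 + 28 = 885.

885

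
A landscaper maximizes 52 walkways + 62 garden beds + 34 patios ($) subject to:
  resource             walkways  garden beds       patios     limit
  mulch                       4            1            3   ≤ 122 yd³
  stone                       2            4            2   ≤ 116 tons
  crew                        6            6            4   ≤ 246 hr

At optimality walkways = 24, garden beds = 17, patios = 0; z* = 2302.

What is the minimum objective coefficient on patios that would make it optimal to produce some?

Check each constraint at x*: mulch 113/122 (slack 9); stone 116/116 (tight); crew 246/246 (tight).
By complementary slackness, y = 0 for the non-binding constraint.
From A_Bᵀ y = c: 2·y_stone + 6·y_crew = 52; 4·y_stone + 6·y_crew = 62.
→ y_stone = 5 and y_crew = 7.
patios enters the basis when its profit ≥ yᵀa₃ = 5·2 + 7·4 = 38.

38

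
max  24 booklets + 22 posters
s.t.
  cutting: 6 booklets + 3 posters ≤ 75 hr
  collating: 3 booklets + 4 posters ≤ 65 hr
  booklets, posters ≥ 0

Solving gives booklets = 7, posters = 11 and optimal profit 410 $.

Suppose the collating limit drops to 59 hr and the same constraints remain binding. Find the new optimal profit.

386

Both cutting and collating are binding at x*.
From A_Bᵀ y = c: 6·y_cutting + 3·y_collating = 24; 3·y_cutting + 4·y_collating = 22.
This yields shadow prices y_cutting = 2, y_collating = 4.
Δz = y_collating·Δb = 4 × (-6) = -24, so new z* = 410 − 24 = 386.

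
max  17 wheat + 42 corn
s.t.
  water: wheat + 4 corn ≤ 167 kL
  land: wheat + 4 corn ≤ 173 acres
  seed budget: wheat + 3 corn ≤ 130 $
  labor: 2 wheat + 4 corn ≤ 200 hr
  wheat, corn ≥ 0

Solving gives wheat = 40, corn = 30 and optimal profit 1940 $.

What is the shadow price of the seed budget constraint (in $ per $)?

8

Check each constraint at x*: water 160/167 (slack 7); land 160/173 (slack 13); seed budget 130/130 (tight); labor 200/200 (tight).
Since water, land are not tight, their duals are 0.
The binding rows give the dual system: 1·y_seed budget + 2·y_labor = 17 and 3·y_seed budget + 4·y_labor = 42.
This yields shadow prices y_seed budget = 8, y_labor = 4.5.
Shadow price of seed budget = 8.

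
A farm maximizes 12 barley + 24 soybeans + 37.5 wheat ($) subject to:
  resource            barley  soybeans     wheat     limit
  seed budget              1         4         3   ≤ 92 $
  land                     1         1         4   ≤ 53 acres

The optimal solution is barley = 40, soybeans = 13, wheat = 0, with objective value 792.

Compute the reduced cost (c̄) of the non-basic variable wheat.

Both seed budget and land are binding at x*.
From A_Bᵀ y = c: 1·y_seed budget + 1·y_land = 12; 4·y_seed budget + 1·y_land = 24.
This yields shadow prices y_seed budget = 4, y_land = 8.
Reduced cost of wheat: c₃ − yᵀa₃ = 37.5 − (4·3 + 8·4) = 37.5 − 44 = -6.5.

-6.5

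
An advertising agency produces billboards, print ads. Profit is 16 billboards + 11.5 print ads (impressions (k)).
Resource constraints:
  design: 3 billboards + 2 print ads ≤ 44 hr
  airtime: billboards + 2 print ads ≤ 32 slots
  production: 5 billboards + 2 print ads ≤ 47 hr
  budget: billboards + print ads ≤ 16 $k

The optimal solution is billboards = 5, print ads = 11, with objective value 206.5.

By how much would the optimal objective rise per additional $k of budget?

8.5

Binding: production and budget. Non-binding: design (7 unused), airtime (5 unused).
Slack constraints have shadow price 0 (complementary slackness).
Dual feasibility on the basic columns requires 5·y_production + 1·y_budget = 16, 2·y_production + 1·y_budget = 11.5.
→ y_production = 1.5 and y_budget = 8.5.
Shadow price of budget = 8.5.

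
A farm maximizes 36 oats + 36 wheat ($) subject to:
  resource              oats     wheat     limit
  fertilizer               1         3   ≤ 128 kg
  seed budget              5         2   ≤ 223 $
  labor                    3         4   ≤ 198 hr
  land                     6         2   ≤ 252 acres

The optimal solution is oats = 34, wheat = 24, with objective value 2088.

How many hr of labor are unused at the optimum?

0

labor used = 3·34 + 4·24 = 198; slack = 198 − 198 = 0.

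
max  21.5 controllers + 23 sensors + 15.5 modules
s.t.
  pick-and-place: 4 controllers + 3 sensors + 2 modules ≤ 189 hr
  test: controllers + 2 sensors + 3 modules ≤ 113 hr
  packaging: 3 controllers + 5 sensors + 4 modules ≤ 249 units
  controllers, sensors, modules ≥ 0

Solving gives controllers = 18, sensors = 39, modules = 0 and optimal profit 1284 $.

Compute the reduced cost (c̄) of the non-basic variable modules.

At the optimum: pick-and-place uses 189 of 189 (binding); test uses 96 of 113 (slack = 17); packaging uses 249 of 249 (binding).
By complementary slackness, y = 0 for the non-binding constraint.
The binding rows give the dual system: 4·y_pick-and-place + 3·y_packaging = 21.5 and 3·y_pick-and-place + 5·y_packaging = 23.
Solving: y_pick-and-place = 3.5, y_packaging = 2.5.
Reduced cost of modules: c₃ − yᵀa₃ = 15.5 − (3.5·2 + 2.5·4) = 15.5 − 17 = -1.5.

-1.5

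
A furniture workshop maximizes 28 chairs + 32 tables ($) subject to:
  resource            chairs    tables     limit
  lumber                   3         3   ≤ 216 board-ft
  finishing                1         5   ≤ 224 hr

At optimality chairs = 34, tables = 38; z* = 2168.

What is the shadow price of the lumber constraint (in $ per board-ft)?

9

At the optimum: lumber uses 216 of 216 (binding); finishing uses 224 of 224 (binding).
Dual feasibility on the basic columns requires 3·y_lumber + 1·y_finishing = 28, 3·y_lumber + 5·y_finishing = 32.
→ y_lumber = 9 and y_finishing = 1.
Shadow price of lumber = 9.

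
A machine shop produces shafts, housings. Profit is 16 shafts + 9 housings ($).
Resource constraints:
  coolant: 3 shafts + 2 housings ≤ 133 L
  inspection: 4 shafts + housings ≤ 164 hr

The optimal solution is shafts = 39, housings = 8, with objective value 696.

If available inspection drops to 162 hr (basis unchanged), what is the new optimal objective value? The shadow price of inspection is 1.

Δb = -2, so new z* = 696 + (1)·(-2) = 696 − 2 = 694.

694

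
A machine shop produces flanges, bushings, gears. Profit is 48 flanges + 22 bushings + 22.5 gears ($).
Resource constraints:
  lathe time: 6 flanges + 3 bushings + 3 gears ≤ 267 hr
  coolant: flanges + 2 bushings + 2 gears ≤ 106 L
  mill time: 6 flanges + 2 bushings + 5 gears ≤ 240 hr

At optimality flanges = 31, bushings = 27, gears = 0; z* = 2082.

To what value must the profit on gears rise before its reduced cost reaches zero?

28

Binding: lathe time and mill time. Non-binding: coolant (21 unused).
Since coolant is not tight, its dual is 0.
From A_Bᵀ y = c: 6·y_lathe time + 6·y_mill time = 48; 3·y_lathe time + 2·y_mill time = 22.
Solving: y_lathe time = 6, y_mill time = 2.
gears enters the basis when its profit ≥ yᵀa₃ = 6·3 + 2·5 = 28.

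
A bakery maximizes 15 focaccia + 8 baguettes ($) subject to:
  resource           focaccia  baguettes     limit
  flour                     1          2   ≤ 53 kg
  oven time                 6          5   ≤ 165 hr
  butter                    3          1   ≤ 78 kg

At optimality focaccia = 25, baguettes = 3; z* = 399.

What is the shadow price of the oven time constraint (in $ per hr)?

1

At the optimum: flour uses 31 of 53 (slack = 22); oven time uses 165 of 165 (binding); butter uses 78 of 78 (binding).
By complementary slackness, y = 0 for the non-binding constraint.
The binding rows give the dual system: 6·y_oven time + 3·y_butter = 15 and 5·y_oven time + 1·y_butter = 8.
Solving: y_oven time = 1, y_butter = 3.
Shadow price of oven time = 1.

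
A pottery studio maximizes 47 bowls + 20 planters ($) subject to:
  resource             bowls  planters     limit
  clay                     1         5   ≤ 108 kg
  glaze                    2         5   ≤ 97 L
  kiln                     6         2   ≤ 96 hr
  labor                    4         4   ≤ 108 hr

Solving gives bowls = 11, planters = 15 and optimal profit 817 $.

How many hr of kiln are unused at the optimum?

kiln used = 6·11 + 2·15 = 96; slack = 96 − 96 = 0.

0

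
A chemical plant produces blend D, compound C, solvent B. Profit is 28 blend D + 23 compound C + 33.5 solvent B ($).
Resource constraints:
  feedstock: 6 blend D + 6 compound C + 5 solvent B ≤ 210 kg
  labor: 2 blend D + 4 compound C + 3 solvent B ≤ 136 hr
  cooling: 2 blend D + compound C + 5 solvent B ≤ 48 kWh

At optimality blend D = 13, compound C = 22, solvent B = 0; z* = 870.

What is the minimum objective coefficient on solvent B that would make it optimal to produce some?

At the optimum: feedstock uses 210 of 210 (binding); labor uses 114 of 136 (slack = 22); cooling uses 48 of 48 (binding).
Since labor is not tight, its dual is 0.
From A_Bᵀ y = c: 6·y_feedstock + 2·y_cooling = 28; 6·y_feedstock + 1·y_cooling = 23.
→ y_feedstock = 3 and y_cooling = 5.
solvent B enters the basis when its profit ≥ yᵀa₃ = 3·5 + 5·5 = 40.

40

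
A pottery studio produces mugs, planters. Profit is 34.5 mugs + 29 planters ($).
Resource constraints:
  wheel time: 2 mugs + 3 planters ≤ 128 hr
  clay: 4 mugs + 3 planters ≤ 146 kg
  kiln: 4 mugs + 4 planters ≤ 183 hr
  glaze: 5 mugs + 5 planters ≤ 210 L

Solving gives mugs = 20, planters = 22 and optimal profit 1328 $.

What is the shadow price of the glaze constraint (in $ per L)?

2.5

Binding: clay and glaze. Non-binding: wheel time (22 unused), kiln (15 unused).
By complementary slackness, y = 0 for the non-binding constraints.
From A_Bᵀ y = c: 4·y_clay + 5·y_glaze = 34.5; 3·y_clay + 5·y_glaze = 29.
Solving: y_clay = 5.5, y_glaze = 2.5.
Shadow price of glaze = 2.5.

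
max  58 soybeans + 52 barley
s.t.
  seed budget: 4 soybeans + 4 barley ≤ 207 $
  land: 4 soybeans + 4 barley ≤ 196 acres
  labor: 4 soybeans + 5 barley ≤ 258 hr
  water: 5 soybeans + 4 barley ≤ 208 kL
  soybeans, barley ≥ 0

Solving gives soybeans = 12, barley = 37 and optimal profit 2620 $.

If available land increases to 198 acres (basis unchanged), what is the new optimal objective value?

Check each constraint at x*: seed budget 196/207 (slack 11); land 196/196 (tight); labor 233/258 (slack 25); water 208/208 (tight).
By complementary slackness, y = 0 for the non-binding constraints.
Dual feasibility on the basic columns requires 4·y_land + 5·y_water = 58, 4·y_land + 4·y_water = 52.
→ y_land = 7 and y_water = 6.
Δz = y_land·Δb = 7 × (2) = 14, so new z* = 2620 + 14 = 2634.

2634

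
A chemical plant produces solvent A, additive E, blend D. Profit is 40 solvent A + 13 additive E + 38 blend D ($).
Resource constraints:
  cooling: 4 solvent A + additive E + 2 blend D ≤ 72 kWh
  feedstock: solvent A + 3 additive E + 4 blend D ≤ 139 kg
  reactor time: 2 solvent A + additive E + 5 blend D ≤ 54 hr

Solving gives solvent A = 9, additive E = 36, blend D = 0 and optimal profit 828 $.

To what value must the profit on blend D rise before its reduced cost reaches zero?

44

Binding: cooling and reactor time. Non-binding: feedstock (22 unused).
By complementary slackness, y = 0 for the non-binding constraint.
Dual feasibility on the basic columns requires 4·y_cooling + 2·y_reactor time = 40, 1·y_cooling + 1·y_reactor time = 13.
→ y_cooling = 7 and y_reactor time = 6.
blend D enters the basis when its profit ≥ yᵀa₃ = 7·2 + 6·5 = 44.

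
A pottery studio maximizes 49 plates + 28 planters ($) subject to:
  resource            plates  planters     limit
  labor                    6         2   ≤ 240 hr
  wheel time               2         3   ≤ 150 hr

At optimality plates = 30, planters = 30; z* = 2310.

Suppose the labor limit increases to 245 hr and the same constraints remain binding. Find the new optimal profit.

2342.5

At the optimum: labor uses 240 of 240 (binding); wheel time uses 150 of 150 (binding).
The binding rows give the dual system: 6·y_labor + 2·y_wheel time = 49 and 2·y_labor + 3·y_wheel time = 28.
→ y_labor = 6.5 and y_wheel time = 5.
Δz = y_labor·Δb = 6.5 × (5) = 32.5, so new z* = 2310 + 32.5 = 2342.5.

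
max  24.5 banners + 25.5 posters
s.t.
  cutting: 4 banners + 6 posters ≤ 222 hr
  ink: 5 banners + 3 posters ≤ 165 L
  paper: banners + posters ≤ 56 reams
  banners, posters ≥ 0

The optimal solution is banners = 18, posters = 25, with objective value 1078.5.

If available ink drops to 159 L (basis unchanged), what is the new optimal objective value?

1063.5

Binding: cutting and ink. Non-binding: paper (13 unused).
Since paper is not tight, its dual is 0.
The binding rows give the dual system: 4·y_cutting + 5·y_ink = 24.5 and 6·y_cutting + 3·y_ink = 25.5.
→ y_cutting = 3 and y_ink = 2.5.
Δz = y_ink·Δb = 2.5 × (-6) = -15, so new z* = 1078.5 − 15 = 1063.5.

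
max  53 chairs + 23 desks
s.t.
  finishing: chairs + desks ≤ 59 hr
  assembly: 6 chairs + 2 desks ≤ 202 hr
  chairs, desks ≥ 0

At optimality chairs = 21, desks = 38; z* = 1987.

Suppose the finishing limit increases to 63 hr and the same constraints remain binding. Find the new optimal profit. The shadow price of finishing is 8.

Δb = 4, so new z* = 1987 + (8)·(4) = 1987 + 32 = 2019.

2019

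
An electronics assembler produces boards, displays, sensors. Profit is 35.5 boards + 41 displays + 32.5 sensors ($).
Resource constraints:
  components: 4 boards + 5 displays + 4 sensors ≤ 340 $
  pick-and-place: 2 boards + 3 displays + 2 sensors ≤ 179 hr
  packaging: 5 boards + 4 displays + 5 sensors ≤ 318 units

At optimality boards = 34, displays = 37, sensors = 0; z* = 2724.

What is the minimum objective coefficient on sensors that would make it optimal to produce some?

At the optimum: components uses 321 of 340 (slack = 19); pick-and-place uses 179 of 179 (binding); packaging uses 318 of 318 (binding).
By complementary slackness, y = 0 for the non-binding constraint.
Dual feasibility on the basic columns requires 2·y_pick-and-place + 5·y_packaging = 35.5, 3·y_pick-and-place + 4·y_packaging = 41.
→ y_pick-and-place = 9 and y_packaging = 3.5.
sensors enters the basis when its profit ≥ yᵀa₃ = 9·2 + 3.5·5 = 35.5.

35.5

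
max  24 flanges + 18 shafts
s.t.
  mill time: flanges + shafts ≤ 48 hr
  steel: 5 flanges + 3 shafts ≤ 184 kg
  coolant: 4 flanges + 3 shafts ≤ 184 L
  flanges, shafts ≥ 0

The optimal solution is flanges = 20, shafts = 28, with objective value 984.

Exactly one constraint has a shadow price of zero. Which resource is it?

coolant

mill time: 48/48 (binding)
steel: 184/184 (binding)
coolant: 164/184 (slack 20)
By complementary slackness, a constraint with positive slack has shadow price 0 → coolant.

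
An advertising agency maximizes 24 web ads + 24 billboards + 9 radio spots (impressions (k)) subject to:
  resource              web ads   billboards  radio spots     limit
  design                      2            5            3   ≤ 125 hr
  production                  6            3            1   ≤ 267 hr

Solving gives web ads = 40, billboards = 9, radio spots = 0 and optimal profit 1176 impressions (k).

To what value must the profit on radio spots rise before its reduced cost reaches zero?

At the optimum: design uses 125 of 125 (binding); production uses 267 of 267 (binding).
From A_Bᵀ y = c: 2·y_design + 6·y_production = 24; 5·y_design + 3·y_production = 24.
Solving: y_design = 3, y_production = 3.
radio spots enters the basis when its profit ≥ yᵀa₃ = 3·3 + 3·1 = 12.

12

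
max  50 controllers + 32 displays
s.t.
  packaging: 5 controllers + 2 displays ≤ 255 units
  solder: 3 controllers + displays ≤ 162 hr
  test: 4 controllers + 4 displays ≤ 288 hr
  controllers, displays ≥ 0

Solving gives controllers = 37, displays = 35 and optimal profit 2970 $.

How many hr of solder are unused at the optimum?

solder used = 3·37 + 1·35 = 146; slack = 162 − 146 = 16.

16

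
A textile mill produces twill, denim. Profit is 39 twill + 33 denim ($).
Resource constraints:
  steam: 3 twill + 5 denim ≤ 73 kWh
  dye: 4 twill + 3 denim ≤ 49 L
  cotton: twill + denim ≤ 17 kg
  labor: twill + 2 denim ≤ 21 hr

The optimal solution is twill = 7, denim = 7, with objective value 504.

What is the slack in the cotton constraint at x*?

cotton used = 1·7 + 1·7 = 14; slack = 17 − 14 = 3.

3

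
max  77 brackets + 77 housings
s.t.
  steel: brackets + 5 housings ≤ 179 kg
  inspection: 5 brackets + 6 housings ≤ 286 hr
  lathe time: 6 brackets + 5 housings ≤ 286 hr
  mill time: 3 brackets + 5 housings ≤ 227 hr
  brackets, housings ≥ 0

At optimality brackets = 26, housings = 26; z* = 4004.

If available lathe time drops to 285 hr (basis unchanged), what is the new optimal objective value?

At the optimum: steel uses 156 of 179 (slack = 23); inspection uses 286 of 286 (binding); lathe time uses 286 of 286 (binding); mill time uses 208 of 227 (slack = 19).
Since steel, mill time are not tight, their duals are 0.
From A_Bᵀ y = c: 5·y_inspection + 6·y_lathe time = 77; 6·y_inspection + 5·y_lathe time = 77.
→ y_inspection = 7 and y_lathe time = 7.
Δz = y_lathe time·Δb = 7 × (-1) = -7, so new z* = 4004 − 7 = 3997.

3997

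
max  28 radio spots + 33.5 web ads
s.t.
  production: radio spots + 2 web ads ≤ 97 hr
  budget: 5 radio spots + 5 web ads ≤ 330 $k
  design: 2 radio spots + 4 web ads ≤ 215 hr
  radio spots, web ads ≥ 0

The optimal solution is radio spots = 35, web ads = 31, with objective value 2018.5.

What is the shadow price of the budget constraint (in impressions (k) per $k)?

4.5

At the optimum: production uses 97 of 97 (binding); budget uses 330 of 330 (binding); design uses 194 of 215 (slack = 21).
By complementary slackness, y = 0 for the non-binding constraint.
Dual feasibility on the basic columns requires 1·y_production + 5·y_budget = 28, 2·y_production + 5·y_budget = 33.5.
This yields shadow prices y_production = 5.5, y_budget = 4.5.
Shadow price of budget = 4.5.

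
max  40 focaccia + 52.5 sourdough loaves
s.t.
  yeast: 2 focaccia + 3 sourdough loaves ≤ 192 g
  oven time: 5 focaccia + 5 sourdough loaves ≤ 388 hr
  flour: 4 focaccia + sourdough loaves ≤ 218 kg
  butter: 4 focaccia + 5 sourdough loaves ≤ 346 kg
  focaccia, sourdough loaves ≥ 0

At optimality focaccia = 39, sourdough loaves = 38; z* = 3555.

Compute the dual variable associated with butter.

7.5

At the optimum: yeast uses 192 of 192 (binding); oven time uses 385 of 388 (slack = 3); flour uses 194 of 218 (slack = 24); butter uses 346 of 346 (binding).
Slack constraints have shadow price 0 (complementary slackness).
Dual feasibility on the basic columns requires 2·y_yeast + 4·y_butter = 40, 3·y_yeast + 5·y_butter = 52.5.
This yields shadow prices y_yeast = 5, y_butter = 7.5.
Shadow price of butter = 7.5.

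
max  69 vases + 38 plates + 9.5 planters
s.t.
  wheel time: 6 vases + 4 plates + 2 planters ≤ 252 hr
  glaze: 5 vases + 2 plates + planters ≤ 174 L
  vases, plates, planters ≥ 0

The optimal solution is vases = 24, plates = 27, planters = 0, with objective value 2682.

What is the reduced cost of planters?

-9.5

Both wheel time and glaze are binding at x*.
From A_Bᵀ y = c: 6·y_wheel time + 5·y_glaze = 69; 4·y_wheel time + 2·y_glaze = 38.
This yields shadow prices y_wheel time = 6.5, y_glaze = 6.
Reduced cost of planters: c₃ − yᵀa₃ = 9.5 − (6.5·2 + 6·1) = 9.5 − 19 = -9.5.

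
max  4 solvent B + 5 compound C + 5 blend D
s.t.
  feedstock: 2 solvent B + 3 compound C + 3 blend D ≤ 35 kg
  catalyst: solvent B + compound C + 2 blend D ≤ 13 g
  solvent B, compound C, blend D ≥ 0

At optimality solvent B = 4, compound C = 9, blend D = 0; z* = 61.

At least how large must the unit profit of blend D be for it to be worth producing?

At the optimum: feedstock uses 35 of 35 (binding); catalyst uses 13 of 13 (binding).
Dual feasibility on the basic columns requires 2·y_feedstock + 1·y_catalyst = 4, 3·y_feedstock + 1·y_catalyst = 5.
→ y_feedstock = 1 and y_catalyst = 2.
blend D enters the basis when its profit ≥ yᵀa₃ = 1·3 + 2·2 = 7.

7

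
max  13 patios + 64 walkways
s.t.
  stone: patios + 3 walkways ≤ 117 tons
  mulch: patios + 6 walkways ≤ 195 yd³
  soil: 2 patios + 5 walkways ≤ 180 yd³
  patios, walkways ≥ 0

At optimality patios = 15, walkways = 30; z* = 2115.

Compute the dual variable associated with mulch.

9

At the optimum: stone uses 105 of 117 (slack = 12); mulch uses 195 of 195 (binding); soil uses 180 of 180 (binding).
By complementary slackness, y = 0 for the non-binding constraint.
From A_Bᵀ y = c: 1·y_mulch + 2·y_soil = 13; 6·y_mulch + 5·y_soil = 64.
This yields shadow prices y_mulch = 9, y_soil = 2.
Shadow price of mulch = 9.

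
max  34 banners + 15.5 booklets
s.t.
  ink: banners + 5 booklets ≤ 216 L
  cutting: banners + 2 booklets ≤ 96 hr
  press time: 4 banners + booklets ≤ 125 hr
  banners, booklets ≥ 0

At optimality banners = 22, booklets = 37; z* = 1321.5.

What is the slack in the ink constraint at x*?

ink used = 1·22 + 5·37 = 207; slack = 216 − 207 = 9.

9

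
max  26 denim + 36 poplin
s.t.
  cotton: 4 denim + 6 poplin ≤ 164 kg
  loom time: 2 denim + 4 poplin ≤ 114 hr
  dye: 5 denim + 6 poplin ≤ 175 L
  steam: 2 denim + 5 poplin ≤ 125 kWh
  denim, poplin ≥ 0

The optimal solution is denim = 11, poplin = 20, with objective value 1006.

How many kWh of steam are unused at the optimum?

steam used = 2·11 + 5·20 = 122; slack = 125 − 122 = 3.

3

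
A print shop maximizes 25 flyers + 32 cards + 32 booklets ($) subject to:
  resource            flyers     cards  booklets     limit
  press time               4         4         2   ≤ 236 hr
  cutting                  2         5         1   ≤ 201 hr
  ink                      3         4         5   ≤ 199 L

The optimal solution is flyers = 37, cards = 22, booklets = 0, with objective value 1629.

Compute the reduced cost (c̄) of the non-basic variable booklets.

-5

Binding: press time and ink. Non-binding: cutting (17 unused).
Slack constraints have shadow price 0 (complementary slackness).
The binding rows give the dual system: 4·y_press time + 3·y_ink = 25 and 4·y_press time + 4·y_ink = 32.
→ y_press time = 1 and y_ink = 7.
Reduced cost of booklets: c₃ − yᵀa₃ = 32 − (1·2 + 7·5) = 32 − 37 = -5.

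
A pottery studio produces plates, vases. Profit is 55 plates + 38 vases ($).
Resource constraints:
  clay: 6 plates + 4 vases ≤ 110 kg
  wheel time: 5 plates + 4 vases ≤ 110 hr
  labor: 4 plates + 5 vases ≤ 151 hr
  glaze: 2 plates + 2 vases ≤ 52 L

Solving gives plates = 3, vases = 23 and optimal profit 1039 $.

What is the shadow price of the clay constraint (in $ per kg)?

8.5

At the optimum: clay uses 110 of 110 (binding); wheel time uses 107 of 110 (slack = 3); labor uses 127 of 151 (slack = 24); glaze uses 52 of 52 (binding).
By complementary slackness, y = 0 for the non-binding constraints.
From A_Bᵀ y = c: 6·y_clay + 2·y_glaze = 55; 4·y_clay + 2·y_glaze = 38.
Solving: y_clay = 8.5, y_glaze = 2.
Shadow price of clay = 8.5.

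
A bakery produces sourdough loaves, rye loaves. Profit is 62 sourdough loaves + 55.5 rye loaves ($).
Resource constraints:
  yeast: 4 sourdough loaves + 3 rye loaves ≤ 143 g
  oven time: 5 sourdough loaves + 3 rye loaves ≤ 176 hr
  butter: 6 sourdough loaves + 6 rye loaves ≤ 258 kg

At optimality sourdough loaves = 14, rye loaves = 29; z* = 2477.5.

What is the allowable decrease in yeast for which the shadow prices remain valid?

Binding constraints: yeast, butter. The basis is B = [[4,3],[6,6]] with det 6.
Per unit decrease in yeast, x* moves by d = (-1, 1).
The basis stays optimal until sourdough loaves reaches 0; allowable decrease = 14 g.

14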